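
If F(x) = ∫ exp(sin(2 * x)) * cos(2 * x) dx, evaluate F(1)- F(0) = -1/2 + exp(sin(2))/2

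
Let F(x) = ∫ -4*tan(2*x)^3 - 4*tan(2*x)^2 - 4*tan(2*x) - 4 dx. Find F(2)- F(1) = 2*tan(2) - 2*tan(4) - tan(4)^2 + tan(2)^2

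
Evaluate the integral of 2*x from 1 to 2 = 3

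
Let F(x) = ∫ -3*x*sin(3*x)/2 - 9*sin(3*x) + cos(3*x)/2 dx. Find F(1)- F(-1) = cos(3)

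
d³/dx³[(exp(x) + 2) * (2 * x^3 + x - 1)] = 2*x^3*exp(x) + 18*x^2*exp(x) + 37*x*exp(x) + 14*exp(x) + 24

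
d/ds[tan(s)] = cos(s)^(-2)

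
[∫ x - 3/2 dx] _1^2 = 0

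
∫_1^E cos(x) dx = -sin(1) + sin(E)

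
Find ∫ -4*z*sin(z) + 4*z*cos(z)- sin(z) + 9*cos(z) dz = sqrt(2)*(4*z + 5)*sin(z + pi/4) + C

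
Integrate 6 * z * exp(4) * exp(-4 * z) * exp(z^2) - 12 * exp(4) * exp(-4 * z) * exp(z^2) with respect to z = 3*exp((z - 2)^2) + C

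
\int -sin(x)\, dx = cos(x) + C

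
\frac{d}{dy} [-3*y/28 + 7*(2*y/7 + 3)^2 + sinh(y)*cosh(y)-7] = 8*y/7 + cosh(2*y) + 333/28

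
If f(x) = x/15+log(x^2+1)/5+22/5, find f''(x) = (2 - 2*x^2)/(5*x^4 + 10*x^2 + 5)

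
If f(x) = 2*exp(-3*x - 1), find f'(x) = -6*exp(-3*x - 1)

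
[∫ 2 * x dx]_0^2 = 4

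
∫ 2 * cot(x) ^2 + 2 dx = -2*cot(x) + C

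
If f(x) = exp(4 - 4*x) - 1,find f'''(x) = -64*exp(4 - 4*x)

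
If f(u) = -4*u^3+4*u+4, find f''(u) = -24*u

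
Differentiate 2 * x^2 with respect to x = 4*x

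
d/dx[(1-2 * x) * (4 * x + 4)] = -16*x - 4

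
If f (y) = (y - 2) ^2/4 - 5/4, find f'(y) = y/2 - 1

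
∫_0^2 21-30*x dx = -18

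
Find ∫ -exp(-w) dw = exp(-w) + C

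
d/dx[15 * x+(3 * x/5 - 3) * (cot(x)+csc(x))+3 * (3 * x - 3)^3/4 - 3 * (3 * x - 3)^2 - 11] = 243*x^2/4 - 3*x*cot(x)^2/5 - 3*x*cot(x)*csc(x)/5 - 1761*x/10 + 3*cot(x)^2 + 3*cot(x)*csc(x) + 3*cot(x)/5 + 3*csc(x)/5 + 531/4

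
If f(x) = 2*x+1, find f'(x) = 2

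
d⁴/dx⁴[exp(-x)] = exp(-x)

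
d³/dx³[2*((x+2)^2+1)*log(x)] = (4*x^2 - 8*x + 20)/x^3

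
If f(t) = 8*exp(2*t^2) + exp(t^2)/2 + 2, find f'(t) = 32*t*exp(2*t^2) + t*exp(t^2)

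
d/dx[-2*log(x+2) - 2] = -2/(x + 2)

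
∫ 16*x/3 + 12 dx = 8*x^2/3 + 12*x + C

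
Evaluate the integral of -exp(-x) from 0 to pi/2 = -1 + exp(-pi/2)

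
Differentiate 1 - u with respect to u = -1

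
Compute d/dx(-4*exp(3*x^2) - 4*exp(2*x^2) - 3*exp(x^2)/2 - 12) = -24*x*exp(3*x^2) - 16*x*exp(2*x^2) - 3*x*exp(x^2)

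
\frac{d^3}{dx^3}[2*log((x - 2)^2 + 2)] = (8*x^3 - 48*x^2 + 48*x + 32)/(x^6 - 12*x^5 + 66*x^4 - 208*x^3 + 396*x^2 - 432*x + 216)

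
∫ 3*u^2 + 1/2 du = u^3 + u/2 + C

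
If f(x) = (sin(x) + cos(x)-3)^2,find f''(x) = -4*sin(2*x) + 6*sqrt(2)*sin(x + pi/4)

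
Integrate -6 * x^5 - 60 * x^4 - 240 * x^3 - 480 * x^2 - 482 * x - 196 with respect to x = -x^6 - 12*x^5 - 60*x^4 - 160*x^3 - 241*x^2 - 196*x + C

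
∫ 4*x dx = 2*x^2 + C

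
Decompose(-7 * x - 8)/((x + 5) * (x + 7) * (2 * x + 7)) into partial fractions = 22/(7*(2*x + 7)) + 41/(14*(x + 7)) - 9/(2*(x + 5))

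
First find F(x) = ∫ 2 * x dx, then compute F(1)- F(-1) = 0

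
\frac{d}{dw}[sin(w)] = cos(w)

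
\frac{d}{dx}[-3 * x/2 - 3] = -3/2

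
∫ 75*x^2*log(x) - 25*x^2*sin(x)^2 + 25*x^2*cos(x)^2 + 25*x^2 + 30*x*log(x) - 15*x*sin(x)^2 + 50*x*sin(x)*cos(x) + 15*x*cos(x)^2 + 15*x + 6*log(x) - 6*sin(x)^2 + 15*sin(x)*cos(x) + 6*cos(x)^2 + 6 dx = (2*x*log(x) + sin(2*x))*(25*x^2/2 + 15*x/2 + 3) + C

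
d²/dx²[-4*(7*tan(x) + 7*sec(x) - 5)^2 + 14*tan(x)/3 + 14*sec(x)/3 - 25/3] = 14*(-644*sin(x) + 244*sin(2*x)/3 + 28*sin(3*x) + 305*cos(x)/3 - 168*cos(2*x)*tan(x)^2 + 56*cos(2*x) - 61*cos(3*x)/3 - 168*tan(x)^2 - 280)/(cos(2*x) + 1)^2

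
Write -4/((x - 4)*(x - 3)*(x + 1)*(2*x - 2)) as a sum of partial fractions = 1/(20*(x + 1)) - 1/(6*(x - 1)) + 1/(4*(x - 3)) - 2/(15*(x - 4))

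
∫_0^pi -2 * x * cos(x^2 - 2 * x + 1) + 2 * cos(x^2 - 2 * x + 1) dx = sin(1) - sin((-1 + pi)^2)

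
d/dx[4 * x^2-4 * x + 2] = 8*x - 4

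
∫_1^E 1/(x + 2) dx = -log(9) + log(6 + 3*E)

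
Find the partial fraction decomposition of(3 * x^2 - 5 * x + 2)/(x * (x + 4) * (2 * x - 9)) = 161/(153*(2*x - 9)) + 35/(34*(x + 4)) - 1/(18*x)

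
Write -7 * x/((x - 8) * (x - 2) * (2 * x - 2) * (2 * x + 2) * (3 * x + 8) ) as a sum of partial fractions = 27/(1760*(3*x + 8)) - 7/(1080*(x + 1)) - 1/(88*(x - 1)) + 1/(72*(x - 2)) - 1/(864*(x - 8))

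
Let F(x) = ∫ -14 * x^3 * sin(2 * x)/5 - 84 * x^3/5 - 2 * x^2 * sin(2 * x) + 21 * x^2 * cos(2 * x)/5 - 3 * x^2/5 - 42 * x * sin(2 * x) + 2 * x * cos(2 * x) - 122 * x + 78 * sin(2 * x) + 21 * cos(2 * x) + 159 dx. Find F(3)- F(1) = -2556/5 + 78*cos(2)/5 + 354*cos(6)/5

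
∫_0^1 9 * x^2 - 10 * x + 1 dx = -1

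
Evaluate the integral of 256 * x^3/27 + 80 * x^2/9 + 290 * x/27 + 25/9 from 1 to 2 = 2030/27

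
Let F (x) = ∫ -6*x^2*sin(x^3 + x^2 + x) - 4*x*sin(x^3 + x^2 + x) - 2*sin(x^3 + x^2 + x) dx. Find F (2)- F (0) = -2 + 2*cos(14)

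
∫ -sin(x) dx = cos(x) + C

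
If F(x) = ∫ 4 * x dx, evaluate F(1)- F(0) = 2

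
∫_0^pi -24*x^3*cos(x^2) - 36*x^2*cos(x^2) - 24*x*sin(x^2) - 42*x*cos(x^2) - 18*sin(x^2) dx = -3*(7 + 6*pi + 4*pi^2)*sin(pi^2)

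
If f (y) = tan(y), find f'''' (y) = 24*tan(y)^5 + 40*tan(y)^3 + 16*tan(y)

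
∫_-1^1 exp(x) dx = E - exp(-1)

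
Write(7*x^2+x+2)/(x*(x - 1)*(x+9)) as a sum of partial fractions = 56/(9*(x + 9)) + 1/(x - 1) - 2/(9*x)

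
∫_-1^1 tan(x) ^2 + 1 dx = 2*tan(1)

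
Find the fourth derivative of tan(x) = 24*tan(x)^5 + 40*tan(x)^3 + 16*tan(x)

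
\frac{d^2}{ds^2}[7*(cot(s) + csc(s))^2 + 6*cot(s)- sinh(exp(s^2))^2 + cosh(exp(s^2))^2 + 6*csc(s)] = 2*(-3 - 7*cos(s)/sin(s) - 28/sin(s) + 6*cos(s)/sin(s)^2 + 6/sin(s)^2 + 42*cos(s)/sin(s)^3 + 42/sin(s)^3)/sin(s)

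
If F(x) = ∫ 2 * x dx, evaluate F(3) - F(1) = 8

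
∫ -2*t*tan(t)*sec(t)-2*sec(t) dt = -2*t*sec(t) + C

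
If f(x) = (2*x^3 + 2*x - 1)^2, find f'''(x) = 480*x^3 + 192*x - 24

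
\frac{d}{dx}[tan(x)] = cos(x)^(-2)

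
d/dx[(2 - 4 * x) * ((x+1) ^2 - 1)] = -12*x^2 - 12*x + 4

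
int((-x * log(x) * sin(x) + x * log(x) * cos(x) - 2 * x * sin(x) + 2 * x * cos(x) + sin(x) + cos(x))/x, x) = sqrt(2)*(log(x) + 2)*sin(x + pi/4) + C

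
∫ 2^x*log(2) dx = 2^x + C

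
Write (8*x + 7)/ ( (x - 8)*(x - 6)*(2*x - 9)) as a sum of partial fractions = 172/(21*(2*x - 9)) - 55/(6*(x - 6)) + 71/(14*(x - 8))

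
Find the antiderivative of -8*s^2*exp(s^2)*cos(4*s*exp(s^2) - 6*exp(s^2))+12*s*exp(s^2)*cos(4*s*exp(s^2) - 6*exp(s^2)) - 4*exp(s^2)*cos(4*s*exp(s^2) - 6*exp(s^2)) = -sin(2*(2*s - 3)*exp(s^2)) + C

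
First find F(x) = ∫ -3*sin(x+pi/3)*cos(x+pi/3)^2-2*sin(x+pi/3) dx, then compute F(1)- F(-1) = -11*sqrt(3)*sin(1)/4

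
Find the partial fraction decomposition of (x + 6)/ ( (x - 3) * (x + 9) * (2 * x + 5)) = -14/(143*(2*x + 5)) - 1/(52*(x + 9)) + 3/(44*(x - 3))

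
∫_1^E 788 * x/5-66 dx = -164/5 - 6*exp(2)/5 + 14*E + 5*(-2 + 4*E)^2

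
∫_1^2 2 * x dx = 3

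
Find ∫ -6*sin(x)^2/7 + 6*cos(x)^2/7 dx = 3*sin(2*x)/7 + C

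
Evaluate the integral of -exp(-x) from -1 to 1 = -E + exp(-1)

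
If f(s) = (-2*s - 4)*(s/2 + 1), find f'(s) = -2*s - 4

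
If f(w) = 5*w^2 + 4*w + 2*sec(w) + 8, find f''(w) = 10 - 2/cos(w) + 4/cos(w)^3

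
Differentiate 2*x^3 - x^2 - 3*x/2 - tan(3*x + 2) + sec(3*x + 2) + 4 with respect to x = 6*x^2 - 2*x - 3*tan(3*x + 2)^2 + 3*tan(3*x + 2)*sec(3*x + 2) - 9/2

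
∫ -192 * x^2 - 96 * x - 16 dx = -64*x^3 - 48*x^2 - 16*x + C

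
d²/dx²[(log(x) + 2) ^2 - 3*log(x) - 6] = (1 - 2*log(x))/x^2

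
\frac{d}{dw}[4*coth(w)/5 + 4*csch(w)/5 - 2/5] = -4*(cosh(w) + 1)/(5*sinh(w)^2)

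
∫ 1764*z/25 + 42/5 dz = 882*z^2/25 + 42*z/5 + C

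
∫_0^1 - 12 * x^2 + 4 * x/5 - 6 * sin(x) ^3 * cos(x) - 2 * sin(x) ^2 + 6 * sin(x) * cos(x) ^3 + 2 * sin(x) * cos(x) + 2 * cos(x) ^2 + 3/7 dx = -783/280 - 3*cos(4)/8 + sin(1)^2 + sin(2)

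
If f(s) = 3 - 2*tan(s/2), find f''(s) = -sin(s/2)/cos(s/2)^3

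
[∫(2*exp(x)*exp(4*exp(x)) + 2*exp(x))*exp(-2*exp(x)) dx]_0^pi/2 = -exp(2) - exp(-2*exp(pi/2)) + exp(-2) + exp(2*exp(pi/2))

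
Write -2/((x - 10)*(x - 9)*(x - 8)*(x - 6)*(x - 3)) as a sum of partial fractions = -1/(315*(x - 3)) + 1/(36*(x - 6)) - 1/(10*(x - 8)) + 1/(9*(x - 9)) - 1/(28*(x - 10))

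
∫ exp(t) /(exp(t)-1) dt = log(2*exp(t) - 2) + C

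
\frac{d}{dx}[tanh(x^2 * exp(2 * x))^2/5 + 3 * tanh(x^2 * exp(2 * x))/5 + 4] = 2*x*(2*x*sinh(x^2*exp(2*x))/cosh(x^2*exp(2*x)) + 3*x + 2*sinh(x^2*exp(2*x))/cosh(x^2*exp(2*x)) + 3)*exp(2*x)/(5*cosh(x^2*exp(2*x))^2)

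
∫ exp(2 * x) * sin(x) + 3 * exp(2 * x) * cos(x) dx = sqrt(2)*exp(2*x)*sin(x + pi/4) + C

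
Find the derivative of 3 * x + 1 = 3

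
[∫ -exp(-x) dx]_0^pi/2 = -1 + exp(-pi/2)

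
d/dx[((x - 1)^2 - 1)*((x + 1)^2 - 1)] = 4*x^3 - 8*x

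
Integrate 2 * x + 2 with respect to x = x^2 + 2*x + C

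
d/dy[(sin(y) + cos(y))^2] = 2*cos(2*y)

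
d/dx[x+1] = 1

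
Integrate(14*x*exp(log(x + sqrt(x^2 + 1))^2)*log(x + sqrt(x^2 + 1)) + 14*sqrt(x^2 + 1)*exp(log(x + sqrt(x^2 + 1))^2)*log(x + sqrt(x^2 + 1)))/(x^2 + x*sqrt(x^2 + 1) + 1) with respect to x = 7*exp(log(x + sqrt(x^2 + 1))^2) + C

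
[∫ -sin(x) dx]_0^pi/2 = -1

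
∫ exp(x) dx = exp(x) + C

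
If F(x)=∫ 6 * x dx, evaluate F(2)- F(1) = 9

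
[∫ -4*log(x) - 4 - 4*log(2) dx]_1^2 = -12*log(2)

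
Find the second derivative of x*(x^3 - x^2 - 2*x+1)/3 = 4*x^2 - 2*x - 4/3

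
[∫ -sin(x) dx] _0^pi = -2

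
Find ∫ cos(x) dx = sin(x) + C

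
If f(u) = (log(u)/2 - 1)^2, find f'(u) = (log(u) - 2)/(2*u)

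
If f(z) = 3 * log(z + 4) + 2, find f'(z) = 3/(z + 4)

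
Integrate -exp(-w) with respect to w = exp(-w) + C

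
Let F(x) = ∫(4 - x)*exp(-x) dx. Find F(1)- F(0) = 3 - 2*exp(-1)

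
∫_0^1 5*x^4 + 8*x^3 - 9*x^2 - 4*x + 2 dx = 0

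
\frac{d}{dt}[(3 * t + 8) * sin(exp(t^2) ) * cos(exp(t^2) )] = 6*t^2*exp(t^2)*cos(2*exp(t^2)) + 16*t*exp(t^2)*cos(2*exp(t^2)) + 3*sin(2*exp(t^2))/2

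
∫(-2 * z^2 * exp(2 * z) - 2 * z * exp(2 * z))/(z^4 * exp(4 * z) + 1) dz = acot(z^2*exp(2*z)) + C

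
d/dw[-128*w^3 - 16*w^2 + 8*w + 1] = -384*w^2 - 32*w + 8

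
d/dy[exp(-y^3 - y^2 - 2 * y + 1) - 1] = (-3*y^2 - 2*y - 2)*exp(-y^3 - y^2 - 2*y + 1)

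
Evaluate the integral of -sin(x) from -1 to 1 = 0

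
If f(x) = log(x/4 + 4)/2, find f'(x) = 1/(2*x + 32)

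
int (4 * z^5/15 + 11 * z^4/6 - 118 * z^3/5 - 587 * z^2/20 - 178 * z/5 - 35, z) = 2*z^6/45 + 11*z^5/30 - 59*z^4/10 - 587*z^3/60 - 89*z^2/5 - 35*z + C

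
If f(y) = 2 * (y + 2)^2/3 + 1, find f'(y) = 4*y/3 + 8/3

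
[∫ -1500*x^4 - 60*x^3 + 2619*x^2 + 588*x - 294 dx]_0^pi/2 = (-3*pi/2 - 3)*(-pi^2 + 7*pi/2)*(-25*pi^2/4 - 10*pi + 14)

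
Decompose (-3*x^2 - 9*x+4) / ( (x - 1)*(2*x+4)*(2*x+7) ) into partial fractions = -5/(54*(2*x + 7)) - 5/(9*(x + 2)) - 4/(27*(x - 1))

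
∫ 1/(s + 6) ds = log(s + 6) + C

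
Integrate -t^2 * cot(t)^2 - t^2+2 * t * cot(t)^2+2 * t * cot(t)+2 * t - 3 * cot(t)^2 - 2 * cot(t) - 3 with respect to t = ((t - 1)^2 + 2)*cot(t) + C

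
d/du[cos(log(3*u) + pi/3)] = -sin(log(u) + pi/3 + log(3))/u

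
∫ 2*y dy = y^2 + C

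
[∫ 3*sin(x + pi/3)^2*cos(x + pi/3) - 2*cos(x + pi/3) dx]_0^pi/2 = -7/8 + 5*sqrt(3)/8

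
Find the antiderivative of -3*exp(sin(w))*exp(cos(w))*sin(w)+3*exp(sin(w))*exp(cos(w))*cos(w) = 3*exp(sqrt(2)*sin(w + pi/4)) + C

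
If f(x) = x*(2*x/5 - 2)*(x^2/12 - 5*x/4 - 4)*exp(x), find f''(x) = x^4*exp(x)/30 - 2*x^3*exp(x)/5 - 27*x^2*exp(x)/10 + 38*x*exp(x)/5 + 89*exp(x)/5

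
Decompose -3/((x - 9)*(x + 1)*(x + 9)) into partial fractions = -1/(48*(x + 9)) + 3/(80*(x + 1)) - 1/(60*(x - 9))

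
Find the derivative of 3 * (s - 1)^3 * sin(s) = 3*(s - 1)^2*(s*cos(s) + 3*sin(s) - cos(s))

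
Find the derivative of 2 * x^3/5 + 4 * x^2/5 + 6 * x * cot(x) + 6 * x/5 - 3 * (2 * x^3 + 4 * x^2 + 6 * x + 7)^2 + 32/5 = -72*x^5 - 240*x^4 - 480*x^3 - 3414*x^2/5 - 6*x*cot(x)^2 - 2782*x/5 + 6*cot(x) - 1254/5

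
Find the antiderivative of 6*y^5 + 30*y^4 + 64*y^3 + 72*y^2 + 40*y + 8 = y^6 + 6*y^5 + 16*y^4 + 24*y^3 + 20*y^2 + 8*y + C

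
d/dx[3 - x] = -1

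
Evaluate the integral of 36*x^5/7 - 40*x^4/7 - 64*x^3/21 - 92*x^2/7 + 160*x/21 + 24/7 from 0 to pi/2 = -9*pi^3/14 + 2*(-3*pi^3/8 + pi + pi^2/2)^2/21 + 12*pi/7 + 6*pi^2/7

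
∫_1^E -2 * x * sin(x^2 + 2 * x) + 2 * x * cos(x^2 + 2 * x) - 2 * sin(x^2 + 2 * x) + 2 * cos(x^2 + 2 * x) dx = -sin(3) - sin(1 - (1 + E)^2) + cos(E*(2 + E)) - cos(3)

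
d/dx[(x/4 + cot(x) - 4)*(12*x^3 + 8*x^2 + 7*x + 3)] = -12*x^3*cot(x)^2 - 8*x^2*cot(x)^2 + 36*x^2*cot(x) - 146*x^2 - 7*x*cot(x)^2 + 16*x*cot(x) - 135*x/2 - 3*cot(x)^2 + 7*cot(x) - 121/4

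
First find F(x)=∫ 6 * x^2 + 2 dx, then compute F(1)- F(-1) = 8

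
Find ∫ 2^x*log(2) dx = 2^x + C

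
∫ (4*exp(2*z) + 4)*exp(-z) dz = 8*sinh(z) + C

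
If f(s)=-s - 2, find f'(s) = -1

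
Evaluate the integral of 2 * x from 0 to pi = pi^2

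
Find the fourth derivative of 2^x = 2^x*log(2)^4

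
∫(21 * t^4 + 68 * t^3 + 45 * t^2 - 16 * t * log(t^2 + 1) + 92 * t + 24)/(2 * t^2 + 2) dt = t*(t + 4)*(7*t + 6)/2 - 2*log(t^2 + 1)^2 + 6*log(t^2 + 1) + C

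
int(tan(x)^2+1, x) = tan(x) + C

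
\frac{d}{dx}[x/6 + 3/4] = 1/6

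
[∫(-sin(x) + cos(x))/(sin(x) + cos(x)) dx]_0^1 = log(cos(1) + sin(1))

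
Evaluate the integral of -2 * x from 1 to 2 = -3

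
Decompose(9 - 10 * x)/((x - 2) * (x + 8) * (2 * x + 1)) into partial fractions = -56/(75*(2*x + 1)) + 89/(150*(x + 8)) - 11/(50*(x - 2))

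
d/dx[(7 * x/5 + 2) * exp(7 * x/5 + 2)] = 49*x*exp(7*x/5 + 2)/25 + 21*exp(7*x/5 + 2)/5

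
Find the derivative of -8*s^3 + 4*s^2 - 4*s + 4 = -24*s^2 + 8*s - 4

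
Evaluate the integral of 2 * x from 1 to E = -1 + exp(2)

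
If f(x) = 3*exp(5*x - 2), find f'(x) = 15*exp(5*x - 2)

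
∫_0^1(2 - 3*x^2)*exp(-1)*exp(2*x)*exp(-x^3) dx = 1 - exp(-1)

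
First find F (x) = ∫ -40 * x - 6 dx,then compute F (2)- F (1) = -66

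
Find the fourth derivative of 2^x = 2^x*log(2)^4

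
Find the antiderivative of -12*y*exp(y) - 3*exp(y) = (9 - 12*y)*exp(y) + C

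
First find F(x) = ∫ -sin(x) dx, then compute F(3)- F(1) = cos(3) - cos(1)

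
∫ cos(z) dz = sin(z) + C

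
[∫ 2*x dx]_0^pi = pi^2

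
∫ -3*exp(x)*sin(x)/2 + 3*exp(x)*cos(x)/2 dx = 3*exp(x)*cos(x)/2 + C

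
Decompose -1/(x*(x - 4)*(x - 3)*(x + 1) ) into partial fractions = 1/(20*(x + 1)) + 1/(12*(x - 3)) - 1/(20*(x - 4)) - 1/(12*x)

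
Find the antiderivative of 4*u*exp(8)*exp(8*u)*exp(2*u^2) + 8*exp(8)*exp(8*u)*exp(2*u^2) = exp(2*(u + 2)^2) + C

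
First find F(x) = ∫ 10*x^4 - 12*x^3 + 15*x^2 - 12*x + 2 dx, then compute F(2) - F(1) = 36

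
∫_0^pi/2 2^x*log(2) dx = -1 + 2^(pi/2)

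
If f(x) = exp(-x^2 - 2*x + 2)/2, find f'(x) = (-x - 1)*exp(-x^2 - 2*x + 2)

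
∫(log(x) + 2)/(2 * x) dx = (log(x) + 2)^2/4 + C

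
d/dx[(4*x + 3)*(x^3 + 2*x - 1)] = 16*x^3 + 9*x^2 + 16*x + 2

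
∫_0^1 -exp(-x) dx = -1 + exp(-1)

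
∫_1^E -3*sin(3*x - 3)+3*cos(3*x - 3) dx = -1 - sin(3 - 3*E) + cos(3 - 3*E)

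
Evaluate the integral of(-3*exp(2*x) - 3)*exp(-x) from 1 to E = -3*exp(E) - 3*exp(-1) + 3*exp(-E) + 3*E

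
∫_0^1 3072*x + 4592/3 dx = 9200/3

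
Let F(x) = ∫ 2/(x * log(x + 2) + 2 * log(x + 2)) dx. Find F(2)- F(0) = 2*log(2)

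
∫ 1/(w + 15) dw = log(w/3 + 5) + C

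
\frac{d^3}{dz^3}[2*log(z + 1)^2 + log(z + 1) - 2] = (8*log(z + 1) - 10)/(z^3 + 3*z^2 + 3*z + 1)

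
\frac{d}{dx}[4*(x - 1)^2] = 8*x - 8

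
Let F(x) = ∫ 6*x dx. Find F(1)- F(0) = 3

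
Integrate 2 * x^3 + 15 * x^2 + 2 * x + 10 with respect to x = x^4/2 + 5*x^3 + x^2 + 10*x + C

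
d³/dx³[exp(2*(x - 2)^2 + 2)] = 64*x^3*exp(2*x^2 - 8*x + 10) - 384*x^2*exp(2*x^2 - 8*x + 10) + 816*x*exp(2*x^2 - 8*x + 10) - 608*exp(2*x^2 - 8*x + 10)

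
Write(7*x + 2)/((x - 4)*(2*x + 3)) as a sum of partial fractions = 17/(11*(2*x + 3)) + 30/(11*(x - 4))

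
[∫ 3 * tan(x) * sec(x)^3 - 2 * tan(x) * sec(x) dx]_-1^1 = 0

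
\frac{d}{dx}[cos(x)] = -sin(x)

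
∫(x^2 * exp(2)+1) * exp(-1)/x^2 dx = E*x - exp(-1)/x + C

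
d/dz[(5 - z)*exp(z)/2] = -z*exp(z)/2 + 2*exp(z)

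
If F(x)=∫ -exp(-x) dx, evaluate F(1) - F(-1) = -E + exp(-1)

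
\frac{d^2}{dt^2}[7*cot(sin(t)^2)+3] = 14*(-4*sin(t)^4*cos(sin(t)^2)/sin(sin(t)^2) + 2*sin(t)^2 + 4*sin(t)^2*cos(sin(t)^2)/sin(sin(t)^2) - 1)/sin(sin(t)^2)^2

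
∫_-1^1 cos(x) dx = 2*sin(1)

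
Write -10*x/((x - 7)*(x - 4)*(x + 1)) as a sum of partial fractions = 1/(4*(x + 1)) + 8/(3*(x - 4)) - 35/(12*(x - 7))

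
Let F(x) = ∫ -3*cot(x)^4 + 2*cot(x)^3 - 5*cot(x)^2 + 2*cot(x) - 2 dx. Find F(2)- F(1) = -2*cot(1) + 2*cot(2) - cot(1)^3 - cot(2)^2 + cot(2)^3 + cot(1)^2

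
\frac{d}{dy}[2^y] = 2^y*log(2)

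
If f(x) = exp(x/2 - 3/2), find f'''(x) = exp(x/2 - 3/2)/8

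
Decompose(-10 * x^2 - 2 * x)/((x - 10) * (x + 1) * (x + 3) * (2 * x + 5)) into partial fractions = -92/(15*(2*x + 5)) + 42/(13*(x + 3)) + 4/(33*(x + 1)) - 204/(715*(x - 10))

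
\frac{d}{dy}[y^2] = 2*y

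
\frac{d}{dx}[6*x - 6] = 6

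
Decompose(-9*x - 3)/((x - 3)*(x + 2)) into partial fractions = -3/(x + 2) - 6/(x - 3)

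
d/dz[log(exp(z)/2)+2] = 1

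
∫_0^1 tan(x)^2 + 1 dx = tan(1)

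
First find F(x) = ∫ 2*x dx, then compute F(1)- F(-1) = 0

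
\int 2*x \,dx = x^2 + C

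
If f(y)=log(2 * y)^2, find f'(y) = (2*log(y) + 2*log(2))/y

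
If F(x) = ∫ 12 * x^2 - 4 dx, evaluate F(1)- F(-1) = 0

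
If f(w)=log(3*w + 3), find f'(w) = 1/(w + 1)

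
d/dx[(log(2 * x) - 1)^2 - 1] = (2*log(x) - 2 + 2*log(2))/x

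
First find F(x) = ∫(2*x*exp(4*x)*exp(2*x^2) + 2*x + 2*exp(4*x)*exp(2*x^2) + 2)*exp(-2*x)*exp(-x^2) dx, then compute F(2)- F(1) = -exp(3) - exp(-8) + exp(-3) + exp(8)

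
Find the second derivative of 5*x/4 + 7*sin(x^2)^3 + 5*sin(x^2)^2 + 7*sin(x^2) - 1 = -49*x^2*sin(x^2) + 63*x^2*sin(3*x^2) + 40*x^2*cos(2*x^2) + 10*sin(2*x^2) + 49*cos(x^2)/2 - 21*cos(3*x^2)/2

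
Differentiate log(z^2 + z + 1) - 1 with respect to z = (2*z + 1)/(z^2 + z + 1)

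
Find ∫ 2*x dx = x^2 + C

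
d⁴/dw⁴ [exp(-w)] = exp(-w)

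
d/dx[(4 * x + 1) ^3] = 192*x^2 + 96*x + 12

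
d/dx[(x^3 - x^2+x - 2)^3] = 9*x^8 - 24*x^7 + 42*x^6 - 78*x^5 + 90*x^4 - 84*x^3 + 75*x^2 - 36*x + 12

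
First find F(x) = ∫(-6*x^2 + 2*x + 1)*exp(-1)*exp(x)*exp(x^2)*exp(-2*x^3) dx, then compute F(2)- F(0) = -exp(-1) + exp(-11)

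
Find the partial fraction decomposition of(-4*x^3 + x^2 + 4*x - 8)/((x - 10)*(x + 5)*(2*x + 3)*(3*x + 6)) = -2/(69*(2*x + 3)) - 71/(135*(x + 5)) + 5/(27*(x + 2)) - 967/(3105*(x - 10))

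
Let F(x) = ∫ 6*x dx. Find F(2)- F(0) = 12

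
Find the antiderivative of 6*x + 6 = 3*x^2 + 6*x + C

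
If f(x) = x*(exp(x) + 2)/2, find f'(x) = x*exp(x)/2 + exp(x)/2 + 1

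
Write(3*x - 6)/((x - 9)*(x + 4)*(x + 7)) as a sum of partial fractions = -9/(16*(x + 7)) + 6/(13*(x + 4)) + 21/(208*(x - 9))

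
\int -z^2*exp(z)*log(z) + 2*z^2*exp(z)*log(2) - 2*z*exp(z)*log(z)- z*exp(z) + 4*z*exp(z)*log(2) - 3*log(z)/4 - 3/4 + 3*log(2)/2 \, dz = -z*(4*z*exp(z) + 3)*log(z/4)/4 + C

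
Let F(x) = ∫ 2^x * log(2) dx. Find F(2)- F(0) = 3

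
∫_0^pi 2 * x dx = pi^2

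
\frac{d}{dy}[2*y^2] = 4*y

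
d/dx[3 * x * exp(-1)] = 3*exp(-1)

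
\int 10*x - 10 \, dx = 5*x^2 - 10*x + C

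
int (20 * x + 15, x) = 10*x^2 + 15*x + C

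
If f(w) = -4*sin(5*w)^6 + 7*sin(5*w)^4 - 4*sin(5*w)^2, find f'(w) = -15*sin(10*w)/4 - 5*sin(20*w)/2 - 15*sin(30*w)/4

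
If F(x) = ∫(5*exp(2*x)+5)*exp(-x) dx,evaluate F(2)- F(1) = -5*E - 5*exp(-2) + 5*exp(-1) + 5*exp(2)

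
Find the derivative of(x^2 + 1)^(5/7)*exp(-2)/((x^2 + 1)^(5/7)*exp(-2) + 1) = 10*x*exp(2)/(7*x^2*(x^2 + 1)^(5/7) + 14*x^2*exp(2) + 7*(x^2 + 1)^(5/7) + 7*(x^2 + 1)^(2/7)*exp(4) + 14*exp(2))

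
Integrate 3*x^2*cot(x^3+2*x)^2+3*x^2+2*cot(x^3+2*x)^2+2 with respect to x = -cot(x*(x^2 + 2)) + C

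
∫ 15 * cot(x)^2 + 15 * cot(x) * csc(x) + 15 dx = -15*cot(x) - 15*csc(x) + C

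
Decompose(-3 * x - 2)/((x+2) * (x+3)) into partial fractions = -7/(x + 3) + 4/(x + 2)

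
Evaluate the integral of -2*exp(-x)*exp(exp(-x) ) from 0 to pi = -2*E + 2*exp(exp(-pi))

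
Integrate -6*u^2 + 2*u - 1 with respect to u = -2*u^3 + u^2 - u + C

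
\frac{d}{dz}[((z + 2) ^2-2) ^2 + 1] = 4*z^3 + 24*z^2 + 40*z + 16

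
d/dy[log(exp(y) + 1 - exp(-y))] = (exp(2*y) + 1)/(exp(2*y) + exp(y) - 1)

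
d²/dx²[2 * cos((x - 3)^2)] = -8*x^2*cos(x^2 - 6*x + 9) + 48*x*cos(x^2 - 6*x + 9) - 4*sin(x^2 - 6*x + 9) - 72*cos(x^2 - 6*x + 9)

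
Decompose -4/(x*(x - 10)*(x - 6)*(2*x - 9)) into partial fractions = -32/(297*(2*x - 9)) + 1/(18*(x - 6)) - 1/(110*(x - 10)) + 1/(135*x)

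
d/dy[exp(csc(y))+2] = -exp(csc(y))*cot(y)*csc(y)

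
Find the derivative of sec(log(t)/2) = tan(log(t)/2)*sec(log(t)/2)/(2*t)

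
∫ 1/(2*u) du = log(2*u)/2 + C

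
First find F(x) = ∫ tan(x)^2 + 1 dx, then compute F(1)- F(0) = tan(1)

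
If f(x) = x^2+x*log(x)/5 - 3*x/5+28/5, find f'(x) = 2*x + log(x)/5 - 2/5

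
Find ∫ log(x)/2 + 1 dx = x*(log(x) + 1)/2 + C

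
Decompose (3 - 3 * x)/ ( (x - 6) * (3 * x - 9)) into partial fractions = 2/(3*(x - 3)) - 5/(3*(x - 6))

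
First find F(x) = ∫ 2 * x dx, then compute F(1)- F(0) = 1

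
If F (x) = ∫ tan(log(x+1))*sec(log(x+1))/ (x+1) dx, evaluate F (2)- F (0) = -1 + sec(log(3))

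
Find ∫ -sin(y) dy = cos(y) + C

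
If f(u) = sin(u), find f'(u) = cos(u)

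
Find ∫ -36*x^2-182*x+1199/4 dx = -12*x^3 - 91*x^2 + 1199*x/4 + C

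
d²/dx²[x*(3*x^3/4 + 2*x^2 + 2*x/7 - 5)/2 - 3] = 9*x^2/2 + 6*x + 2/7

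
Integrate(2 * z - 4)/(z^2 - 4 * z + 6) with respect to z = log((z - 2)^2 + 2) + C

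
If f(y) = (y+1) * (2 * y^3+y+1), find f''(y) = 24*y^2 + 12*y + 2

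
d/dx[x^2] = 2*x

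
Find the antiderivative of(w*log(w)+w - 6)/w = (w - 6)*log(w) + C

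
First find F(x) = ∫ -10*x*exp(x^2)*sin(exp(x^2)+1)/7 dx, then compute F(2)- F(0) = -5*cos(2)/7 + 5*cos(1 + exp(4))/7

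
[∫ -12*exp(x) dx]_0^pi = 12 - 12*exp(pi)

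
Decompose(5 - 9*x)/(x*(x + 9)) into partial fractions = -86/(9*(x + 9)) + 5/(9*x)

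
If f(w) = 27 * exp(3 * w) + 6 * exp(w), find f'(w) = 81*exp(3*w) + 6*exp(w)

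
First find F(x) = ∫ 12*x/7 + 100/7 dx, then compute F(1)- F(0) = 106/7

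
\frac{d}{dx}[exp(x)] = exp(x)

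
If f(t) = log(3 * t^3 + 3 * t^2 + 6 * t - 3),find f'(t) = (3*t^2 + 2*t + 2)/(t^3 + t^2 + 2*t - 1)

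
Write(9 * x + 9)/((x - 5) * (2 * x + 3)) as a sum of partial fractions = 9/(13*(2*x + 3)) + 54/(13*(x - 5))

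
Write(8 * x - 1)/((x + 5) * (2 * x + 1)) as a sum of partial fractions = -10/(9*(2*x + 1)) + 41/(9*(x + 5))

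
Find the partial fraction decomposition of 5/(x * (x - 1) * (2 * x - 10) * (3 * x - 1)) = 135/(56*(3*x - 1)) - 5/(16*(x - 1)) + 1/(112*(x - 5)) - 1/(2*x)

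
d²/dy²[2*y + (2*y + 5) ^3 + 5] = 48*y + 120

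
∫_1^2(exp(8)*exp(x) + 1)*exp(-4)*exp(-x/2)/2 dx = -exp(9/2) - exp(-5) + exp(-9/2) + exp(5)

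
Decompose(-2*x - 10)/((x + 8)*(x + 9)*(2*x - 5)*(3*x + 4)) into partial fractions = 99/(5290*(3*x + 4)) - 40/(3703*(2*x - 5)) - 8/(529*(x + 9)) + 1/(70*(x + 8))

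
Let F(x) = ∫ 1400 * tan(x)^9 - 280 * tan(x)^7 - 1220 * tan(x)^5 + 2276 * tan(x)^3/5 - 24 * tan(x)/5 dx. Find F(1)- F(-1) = 0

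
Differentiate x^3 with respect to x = 3*x^2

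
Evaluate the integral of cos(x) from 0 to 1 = sin(1)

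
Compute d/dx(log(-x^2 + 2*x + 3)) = (2*x - 2)/(x^2 - 2*x - 3)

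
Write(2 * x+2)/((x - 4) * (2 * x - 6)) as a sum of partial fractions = -4/(x - 3) + 5/(x - 4)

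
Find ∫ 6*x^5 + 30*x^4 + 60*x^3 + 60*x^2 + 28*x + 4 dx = x^6 + 6*x^5 + 15*x^4 + 20*x^3 + 14*x^2 + 4*x + C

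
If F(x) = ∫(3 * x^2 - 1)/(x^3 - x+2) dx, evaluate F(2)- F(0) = 2*log(2)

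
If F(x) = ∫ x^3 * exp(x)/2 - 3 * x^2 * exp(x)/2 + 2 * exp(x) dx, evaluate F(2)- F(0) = 4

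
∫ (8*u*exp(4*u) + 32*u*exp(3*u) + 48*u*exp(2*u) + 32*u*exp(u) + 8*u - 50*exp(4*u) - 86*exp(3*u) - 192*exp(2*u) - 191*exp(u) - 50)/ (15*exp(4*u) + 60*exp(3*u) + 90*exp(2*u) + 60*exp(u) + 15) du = ((exp(u) + 1)^3*(4*u^2 - 50*u - 5) + 9*(exp(u) + 1)^2*exp(u) + 45*(exp(u) + 1)*exp(2*u) + 5*exp(3*u))/(15*(exp(u) + 1)^3) + C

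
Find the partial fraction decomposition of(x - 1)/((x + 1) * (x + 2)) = 3/(x + 2) - 2/(x + 1)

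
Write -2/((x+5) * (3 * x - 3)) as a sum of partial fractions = 1/(9*(x + 5)) - 1/(9*(x - 1))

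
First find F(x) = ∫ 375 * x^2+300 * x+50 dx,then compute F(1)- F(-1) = 350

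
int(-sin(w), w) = cos(w) + C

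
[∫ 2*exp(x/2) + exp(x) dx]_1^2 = -(exp(1/2) + 2)^2 + (2 + E)^2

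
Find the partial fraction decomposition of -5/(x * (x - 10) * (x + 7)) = -5/(119*(x + 7)) - 1/(34*(x - 10)) + 1/(14*x)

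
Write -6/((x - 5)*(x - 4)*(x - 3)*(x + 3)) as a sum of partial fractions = 1/(56*(x + 3)) - 1/(2*(x - 3)) + 6/(7*(x - 4)) - 3/(8*(x - 5))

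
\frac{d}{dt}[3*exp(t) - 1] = 3*exp(t)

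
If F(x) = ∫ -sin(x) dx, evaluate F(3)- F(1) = cos(3) - cos(1)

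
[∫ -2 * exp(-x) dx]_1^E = -2*exp(-1) + 2*exp(-E)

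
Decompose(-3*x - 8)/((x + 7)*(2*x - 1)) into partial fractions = -19/(15*(2*x - 1)) - 13/(15*(x + 7))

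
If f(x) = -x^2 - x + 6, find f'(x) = -2*x - 1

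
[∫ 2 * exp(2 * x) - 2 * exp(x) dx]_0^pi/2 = (-1 + exp(pi/2))^2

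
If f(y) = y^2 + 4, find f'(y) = 2*y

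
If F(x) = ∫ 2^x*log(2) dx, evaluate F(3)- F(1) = 6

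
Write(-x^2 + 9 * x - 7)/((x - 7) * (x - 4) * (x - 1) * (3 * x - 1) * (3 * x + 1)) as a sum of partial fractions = -21/(176*(3*x + 1)) + 111/(880*(3*x - 1)) + 1/(144*(x - 1)) - 1/(99*(x - 4)) + 7/(7920*(x - 7))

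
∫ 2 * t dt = t^2 + C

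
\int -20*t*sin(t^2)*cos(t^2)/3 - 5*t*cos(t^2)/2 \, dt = -5*(4*sin(t^2) + 3)*sin(t^2)/12 + C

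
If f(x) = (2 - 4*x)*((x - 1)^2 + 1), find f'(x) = -12*x^2 + 20*x - 12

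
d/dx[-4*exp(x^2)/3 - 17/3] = -8*x*exp(x^2)/3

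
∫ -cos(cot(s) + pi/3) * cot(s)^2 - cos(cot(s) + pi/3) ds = sin(cot(s) + pi/3) + C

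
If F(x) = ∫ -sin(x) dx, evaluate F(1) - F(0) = -1 + cos(1)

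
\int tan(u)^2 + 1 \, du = tan(u) + C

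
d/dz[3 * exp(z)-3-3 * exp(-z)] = (3*exp(2*z) + 3)*exp(-z)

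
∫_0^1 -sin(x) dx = -1 + cos(1)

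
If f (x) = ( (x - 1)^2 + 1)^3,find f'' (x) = 30*x^4 - 120*x^3 + 216*x^2 - 192*x + 72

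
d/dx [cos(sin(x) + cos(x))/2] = -sqrt(2)*sin(sqrt(2)*sin(x + pi/4))*cos(x + pi/4)/2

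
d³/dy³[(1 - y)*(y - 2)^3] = 42 - 24*y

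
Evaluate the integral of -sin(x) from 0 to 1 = -1 + cos(1)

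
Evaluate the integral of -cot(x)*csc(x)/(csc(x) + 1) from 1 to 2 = -log(1 + csc(1)) + log(1 + csc(2))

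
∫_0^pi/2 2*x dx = pi^2/4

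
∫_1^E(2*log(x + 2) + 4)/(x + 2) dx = -(log(3) + 2)^2 + (log(2 + E) + 2)^2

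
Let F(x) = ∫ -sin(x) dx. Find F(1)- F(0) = -1 + cos(1)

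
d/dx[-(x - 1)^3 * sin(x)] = (x - 1)^2*(-x*cos(x) - 3*sin(x) + cos(x))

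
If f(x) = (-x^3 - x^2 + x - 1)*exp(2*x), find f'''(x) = -8*x^3*exp(2*x) - 44*x^2*exp(2*x) - 52*x*exp(2*x) - 14*exp(2*x)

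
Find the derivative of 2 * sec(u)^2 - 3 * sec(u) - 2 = (-3 + 4/cos(u))*sin(u)/cos(u)^2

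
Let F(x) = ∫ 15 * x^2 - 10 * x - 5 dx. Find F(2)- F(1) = 15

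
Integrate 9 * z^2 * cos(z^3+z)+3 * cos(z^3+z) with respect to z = 3*sin(z^3 + z) + C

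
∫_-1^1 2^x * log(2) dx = 3/2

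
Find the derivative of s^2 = 2*s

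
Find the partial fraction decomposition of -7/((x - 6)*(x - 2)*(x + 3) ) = -7/(45*(x + 3)) + 7/(20*(x - 2)) - 7/(36*(x - 6))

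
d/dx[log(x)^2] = 2*log(x)/x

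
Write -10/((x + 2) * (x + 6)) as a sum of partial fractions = 5/(2*(x + 6)) - 5/(2*(x + 2))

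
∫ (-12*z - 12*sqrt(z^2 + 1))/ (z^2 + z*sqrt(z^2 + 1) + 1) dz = -12*log(z + sqrt(z^2 + 1)) + C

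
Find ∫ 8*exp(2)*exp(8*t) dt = exp(8*t + 2) + C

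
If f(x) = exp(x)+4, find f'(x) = exp(x)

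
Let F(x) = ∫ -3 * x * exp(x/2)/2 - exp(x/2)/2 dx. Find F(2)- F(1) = -2*exp(1/2) - E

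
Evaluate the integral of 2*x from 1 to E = -1 + exp(2)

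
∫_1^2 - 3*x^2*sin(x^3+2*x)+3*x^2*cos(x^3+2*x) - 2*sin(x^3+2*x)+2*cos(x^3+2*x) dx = sin(12) - sin(3) + cos(12) - cos(3)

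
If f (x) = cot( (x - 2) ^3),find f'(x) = -3*(x - 2)^2/sin(x^3 - 6*x^2 + 12*x - 8)^2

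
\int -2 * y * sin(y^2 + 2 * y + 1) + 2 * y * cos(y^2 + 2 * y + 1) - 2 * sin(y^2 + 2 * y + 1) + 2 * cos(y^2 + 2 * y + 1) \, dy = sin((y + 1)^2) + cos((y + 1)^2) + C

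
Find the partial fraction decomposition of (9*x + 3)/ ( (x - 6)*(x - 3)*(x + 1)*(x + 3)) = 2/(9*(x + 3)) - 3/(28*(x + 1)) - 5/(12*(x - 3)) + 19/(63*(x - 6))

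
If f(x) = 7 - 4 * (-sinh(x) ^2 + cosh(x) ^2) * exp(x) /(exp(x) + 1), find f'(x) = -4*exp(x)/(exp(2*x) + 2*exp(x) + 1)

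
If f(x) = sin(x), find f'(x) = cos(x)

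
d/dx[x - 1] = 1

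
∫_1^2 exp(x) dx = -E + exp(2)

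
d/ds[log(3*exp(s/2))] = 1/2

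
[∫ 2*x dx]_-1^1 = 0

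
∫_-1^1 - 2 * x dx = 0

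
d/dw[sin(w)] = cos(w)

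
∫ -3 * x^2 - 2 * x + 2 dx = -x^3 - x^2 + 2*x + C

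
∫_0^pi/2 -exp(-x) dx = -1 + exp(-pi/2)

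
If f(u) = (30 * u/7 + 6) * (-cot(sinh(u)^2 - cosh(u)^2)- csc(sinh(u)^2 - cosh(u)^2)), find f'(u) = -30*cot(sinh(u)^2 - cosh(u)^2)/7 - 30*csc(sinh(u)^2 - cosh(u)^2)/7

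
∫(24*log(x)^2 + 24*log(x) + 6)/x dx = (2*log(x) + 1)^3 + C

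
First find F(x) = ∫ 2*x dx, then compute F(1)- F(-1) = 0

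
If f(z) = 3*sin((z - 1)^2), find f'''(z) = -24*z^3*cos(z^2 - 2*z + 1) + 72*z^2*cos(z^2 - 2*z + 1) - 36*z*sin(z^2 - 2*z + 1) - 72*z*cos(z^2 - 2*z + 1) + 36*sin(z^2 - 2*z + 1) + 24*cos(z^2 - 2*z + 1)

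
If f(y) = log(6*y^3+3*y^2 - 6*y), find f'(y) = (6*y^2 + 2*y - 2)/(2*y^3 + y^2 - 2*y)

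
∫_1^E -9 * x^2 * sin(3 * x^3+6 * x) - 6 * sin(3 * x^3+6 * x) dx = cos(6*E + 3*exp(3)) - cos(9)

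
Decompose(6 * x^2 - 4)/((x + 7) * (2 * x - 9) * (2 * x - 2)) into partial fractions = 235/(161*(2*x - 9)) + 145/(184*(x + 7)) - 1/(56*(x - 1))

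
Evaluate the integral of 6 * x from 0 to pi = 3*pi^2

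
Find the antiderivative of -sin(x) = cos(x) + C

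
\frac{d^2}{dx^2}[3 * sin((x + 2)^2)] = -12*x^2*sin(x^2 + 4*x + 4) - 48*x*sin(x^2 + 4*x + 4) - 48*sin(x^2 + 4*x + 4) + 6*cos(x^2 + 4*x + 4)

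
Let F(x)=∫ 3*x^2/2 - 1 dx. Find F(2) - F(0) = 2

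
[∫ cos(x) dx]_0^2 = sin(2)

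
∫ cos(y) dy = sin(y) + C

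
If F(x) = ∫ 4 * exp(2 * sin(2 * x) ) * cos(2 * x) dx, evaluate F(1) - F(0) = -1 + exp(2*sin(2))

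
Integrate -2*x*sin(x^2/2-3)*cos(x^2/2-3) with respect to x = cos(x^2/2 - 3)^2 + C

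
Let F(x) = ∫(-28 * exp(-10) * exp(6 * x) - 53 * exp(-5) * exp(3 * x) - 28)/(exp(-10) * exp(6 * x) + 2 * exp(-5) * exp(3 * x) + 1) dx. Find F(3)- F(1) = -56 - exp(-2)/(exp(-2) + 1) + exp(4)/(1 + exp(4))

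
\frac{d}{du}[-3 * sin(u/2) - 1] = -3*cos(u/2)/2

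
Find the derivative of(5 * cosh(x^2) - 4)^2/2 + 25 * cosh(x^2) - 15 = 10*x*(5*cosh(x^2) + 1)*sinh(x^2)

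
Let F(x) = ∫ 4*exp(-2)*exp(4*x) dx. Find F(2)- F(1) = -exp(2) + exp(6)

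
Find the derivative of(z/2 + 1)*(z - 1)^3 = 2*z^3 - 3*z^2/2 - 3*z + 5/2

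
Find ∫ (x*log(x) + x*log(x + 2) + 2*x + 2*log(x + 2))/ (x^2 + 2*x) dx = (log(x) + 2)*log(x + 2) + C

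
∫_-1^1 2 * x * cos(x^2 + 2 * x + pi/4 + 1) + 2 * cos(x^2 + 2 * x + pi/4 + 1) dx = sin(pi/4 + 4) - sqrt(2)/2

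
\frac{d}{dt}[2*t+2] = 2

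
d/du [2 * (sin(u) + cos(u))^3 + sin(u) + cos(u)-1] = sqrt(2)*(3*sin(3*u + pi/4) + 4*cos(u + pi/4))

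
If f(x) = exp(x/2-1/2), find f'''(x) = exp(x/2 - 1/2)/8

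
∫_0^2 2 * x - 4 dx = -4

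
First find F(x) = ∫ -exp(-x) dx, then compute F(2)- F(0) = -1 + exp(-2)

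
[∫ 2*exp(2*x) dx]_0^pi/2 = -1 + exp(pi)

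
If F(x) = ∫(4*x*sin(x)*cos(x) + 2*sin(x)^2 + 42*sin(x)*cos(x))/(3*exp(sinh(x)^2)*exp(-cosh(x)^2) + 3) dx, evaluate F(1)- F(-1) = 4*E*sin(1)^2/(3*(1 + E))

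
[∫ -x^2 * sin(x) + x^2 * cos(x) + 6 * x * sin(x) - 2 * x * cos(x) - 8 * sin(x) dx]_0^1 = -4 + cos(1) + sin(1)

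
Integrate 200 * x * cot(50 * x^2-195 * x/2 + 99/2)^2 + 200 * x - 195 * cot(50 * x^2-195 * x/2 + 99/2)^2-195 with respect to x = -2*cot(50*x^2 - 195*x/2 + 99/2) + C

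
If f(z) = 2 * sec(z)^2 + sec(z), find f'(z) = (1 + 4/cos(z))*sin(z)/cos(z)^2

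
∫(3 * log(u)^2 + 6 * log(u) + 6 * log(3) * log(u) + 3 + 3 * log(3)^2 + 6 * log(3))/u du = (log(3*u) + 1)^3 + C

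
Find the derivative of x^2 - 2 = 2*x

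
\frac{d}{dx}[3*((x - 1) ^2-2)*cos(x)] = -3*x^2*sin(x) + 6*x*sin(x) + 6*x*cos(x) + 3*sin(x) - 6*cos(x)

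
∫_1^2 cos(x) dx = -sin(1) + sin(2)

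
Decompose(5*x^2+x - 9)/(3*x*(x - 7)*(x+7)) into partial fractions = 229/(294*(x + 7)) + 81/(98*(x - 7)) + 3/(49*x)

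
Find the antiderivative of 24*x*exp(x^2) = 12*exp(x^2) + C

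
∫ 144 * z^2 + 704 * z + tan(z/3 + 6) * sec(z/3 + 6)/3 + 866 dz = 48*z^3 + 352*z^2 + 866*z + sec(z/3 + 6) + C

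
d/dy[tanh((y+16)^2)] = -2*y*tanh(y^2 + 32*y + 256)^2 + 2*y - 32*tanh(y^2 + 32*y + 256)^2 + 32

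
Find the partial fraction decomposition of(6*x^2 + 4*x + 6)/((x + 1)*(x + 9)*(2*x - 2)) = 57/(20*(x + 9)) - 1/(4*(x + 1)) + 2/(5*(x - 1))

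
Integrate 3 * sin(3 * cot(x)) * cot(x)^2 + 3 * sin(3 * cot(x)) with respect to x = cos(3*cot(x)) + C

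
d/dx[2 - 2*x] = -2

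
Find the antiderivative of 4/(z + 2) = 4*log(z + 2) + C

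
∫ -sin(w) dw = cos(w) + C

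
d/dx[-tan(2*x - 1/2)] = -2*tan(2*x - 1/2)^2 - 2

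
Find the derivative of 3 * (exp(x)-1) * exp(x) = 6*exp(2*x) - 3*exp(x)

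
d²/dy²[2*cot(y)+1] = 4*cos(y)/sin(y)^3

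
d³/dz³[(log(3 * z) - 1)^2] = (4*log(z) - 10 + 4*log(3))/z^3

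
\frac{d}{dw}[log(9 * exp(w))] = 1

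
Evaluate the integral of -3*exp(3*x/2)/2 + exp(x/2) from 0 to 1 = -exp(3/2) - 1 + 2*exp(1/2)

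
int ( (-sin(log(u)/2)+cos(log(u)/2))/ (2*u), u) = sqrt(2)*sin(log(u)/2 + pi/4) + C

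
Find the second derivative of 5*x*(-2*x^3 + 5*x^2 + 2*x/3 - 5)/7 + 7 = -120*x^2/7 + 150*x/7 + 20/21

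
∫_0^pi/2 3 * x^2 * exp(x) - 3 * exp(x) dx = -3 + 3*(-1 + pi/2)^2*exp(pi/2)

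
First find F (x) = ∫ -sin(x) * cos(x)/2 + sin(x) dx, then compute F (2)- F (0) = -1/4 + (-1 + cos(2)/2)^2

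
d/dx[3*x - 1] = 3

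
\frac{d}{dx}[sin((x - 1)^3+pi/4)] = 3*x^2*cos(x^3 - 3*x^2 + 3*x - 1 + pi/4) - 6*x*cos(x^3 - 3*x^2 + 3*x - 1 + pi/4) + 3*cos(x^3 - 3*x^2 + 3*x - 1 + pi/4)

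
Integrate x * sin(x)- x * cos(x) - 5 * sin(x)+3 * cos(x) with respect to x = -sqrt(2)*(x - 4)*sin(x + pi/4) + C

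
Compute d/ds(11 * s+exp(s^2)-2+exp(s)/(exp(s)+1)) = (2*s*exp(s^2) + 4*s*exp(s^2 + s) + 2*s*exp(s^2 + 2*s) + 11*exp(2*s) + 23*exp(s) + 11)/(exp(2*s) + 2*exp(s) + 1)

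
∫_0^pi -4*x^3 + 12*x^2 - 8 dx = 4 - (-pi^2 + 2 + 2*pi)^2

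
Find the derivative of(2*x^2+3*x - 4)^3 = 48*x^5 + 180*x^4 + 24*x^3 - 351*x^2 - 24*x + 144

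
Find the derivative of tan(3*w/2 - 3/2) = 3*tan(3*w/2 - 3/2)^2/2 + 3/2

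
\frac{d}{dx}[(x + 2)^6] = 6*x^5 + 60*x^4 + 240*x^3 + 480*x^2 + 480*x + 192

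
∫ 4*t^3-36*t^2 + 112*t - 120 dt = t^4 - 12*t^3 + 56*t^2 - 120*t + C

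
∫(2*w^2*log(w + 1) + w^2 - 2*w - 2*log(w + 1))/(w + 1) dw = w*(w - 2)*log(w + 1) + C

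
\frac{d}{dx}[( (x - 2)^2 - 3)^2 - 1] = 4*x^3 - 24*x^2 + 36*x - 8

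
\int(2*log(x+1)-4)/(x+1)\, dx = (log(x + 1) - 2)^2 + C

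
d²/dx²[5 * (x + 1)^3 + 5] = 30*x + 30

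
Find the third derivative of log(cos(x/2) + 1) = -(sin(x/2) + sin(x)/2)/(8*(cos(x/2) + 1)^3)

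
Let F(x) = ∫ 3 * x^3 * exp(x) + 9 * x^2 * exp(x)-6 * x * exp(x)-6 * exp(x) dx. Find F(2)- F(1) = 3*E + 12*exp(2)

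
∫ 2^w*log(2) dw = 2^w + C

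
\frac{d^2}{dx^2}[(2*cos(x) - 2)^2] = 8*cos(x) - 8*cos(2*x)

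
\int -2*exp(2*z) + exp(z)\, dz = (1 - exp(z))*exp(z) + C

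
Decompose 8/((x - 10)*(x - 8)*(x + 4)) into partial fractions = 1/(21*(x + 4)) - 1/(3*(x - 8)) + 2/(7*(x - 10))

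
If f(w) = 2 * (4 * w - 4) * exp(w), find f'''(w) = 8*w*exp(w) + 16*exp(w)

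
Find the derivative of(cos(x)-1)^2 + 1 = 2*sin(x) - sin(2*x)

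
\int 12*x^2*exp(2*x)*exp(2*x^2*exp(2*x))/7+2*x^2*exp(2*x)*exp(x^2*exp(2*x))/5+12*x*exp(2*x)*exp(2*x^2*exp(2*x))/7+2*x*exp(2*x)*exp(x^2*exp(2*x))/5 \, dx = (15*exp(x^2*exp(2*x)) + 7)*exp(x^2*exp(2*x))/35 + C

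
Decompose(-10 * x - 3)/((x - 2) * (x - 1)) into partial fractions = 13/(x - 1) - 23/(x - 2)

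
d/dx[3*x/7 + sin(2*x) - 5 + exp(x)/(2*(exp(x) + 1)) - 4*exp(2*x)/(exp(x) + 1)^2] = (28*exp(3*x)*cos(2*x) + 6*exp(3*x) + 84*exp(2*x)*cos(2*x) - 87*exp(2*x) + 84*exp(x)*cos(2*x) + 25*exp(x) + 28*cos(2*x) + 6)/(14*exp(3*x) + 42*exp(2*x) + 42*exp(x) + 14)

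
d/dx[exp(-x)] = -exp(-x)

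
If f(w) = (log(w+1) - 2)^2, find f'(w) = (2*log(w + 1) - 4)/(w + 1)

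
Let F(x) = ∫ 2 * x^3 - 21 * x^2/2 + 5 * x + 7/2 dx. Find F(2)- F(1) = -6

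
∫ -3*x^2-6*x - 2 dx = -x^3 - 3*x^2 - 2*x + C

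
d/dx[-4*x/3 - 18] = -4/3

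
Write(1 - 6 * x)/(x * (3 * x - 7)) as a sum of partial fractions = -39/(7*(3*x - 7)) - 1/(7*x)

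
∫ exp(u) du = exp(u) + C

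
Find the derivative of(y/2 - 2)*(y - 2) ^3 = 2*y^3 - 15*y^2 + 36*y - 28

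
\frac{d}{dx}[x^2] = 2*x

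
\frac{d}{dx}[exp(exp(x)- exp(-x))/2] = (exp(exp(x) - exp(-x)) + exp(2*x + exp(x) - exp(-x)))*exp(-x)/2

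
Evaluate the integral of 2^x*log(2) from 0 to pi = -1 + 2^pi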